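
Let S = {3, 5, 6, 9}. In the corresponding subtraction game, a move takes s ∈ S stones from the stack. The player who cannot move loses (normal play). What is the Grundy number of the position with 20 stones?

G(0) = 0
G(1) = mex{} = 0
G(2) = mex{} = 0
G(3) = mex{0} = 1
G(4) = mex{0} = 1
G(5) = mex{0,0} = 1
G(6) = mex{1,0,0} = 2
G(7) = mex{1,0,0} = 2
G(8) = mex{1,1,0} = 2
G(9) = mex{2,1,1,0} = 3
G(10) = mex{2,1,1,0} = 3
G(11) = mex{2,2,1,0} = 3
G(12) = mex{3,2,2,1} = 0
G(13) = mex{3,2,2,1} = 0
G(14) = mex{3,3,2,1} = 0
G(15) = mex{0,3,3,2} = 1
G(16) = mex{0,3,3,2} = 1
G(17) = mex{0,0,3,2} = 1
G(18) = mex{1,0,0,3} = 2
G(19) = mex{1,0,0,3} = 2
G(20) = mex{1,1,0,3} = 2

2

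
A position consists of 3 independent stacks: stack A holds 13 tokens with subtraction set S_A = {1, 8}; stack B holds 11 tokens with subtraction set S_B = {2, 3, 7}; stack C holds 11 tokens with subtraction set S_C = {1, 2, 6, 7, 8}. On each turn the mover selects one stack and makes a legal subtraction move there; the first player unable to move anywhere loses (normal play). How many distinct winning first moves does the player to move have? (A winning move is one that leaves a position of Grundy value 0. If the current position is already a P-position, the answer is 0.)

Stack A, S = {1, 8}:
G(0) = 0
G(1) = mex{0} = 1
G(2) = mex{1} = 0
G(3) = mex{0} = 1
G(4) = mex{1} = 0
G(5) = mex{0} = 1
G(6) = mex{1} = 0
G(7) = mex{0} = 1
G(8) = mex{1,0} = 2
G(9) = mex{2,1} = 0
G(10) = mex{0,0} = 1
G(11) = mex{1,1} = 0
G(12) = mex{0,0} = 1
G(13) = mex{1,1} = 0
G_A(13) = 0.
Stack B, S = {2, 3, 7}:
n :  0  1  2  3  4  5  6  7  8  9 10 11
G :  0  0  1  1  2  0  0  1  1  2  0  0
G_B(11) = 0.
Stack C, S = {1, 2, 6, 7, 8}:
n :  0  1  2  3  4  5  6  7  8  9 10 11
G :  0  1  2  0  1  2  3  4  5  3  4  5
G_C(11) = 5.
Combined Grundy value = 0 ⊕ 0 ⊕ 5 = 5.
A winning move leaves total XOR = 0, i.e. changes one component's Grundy value g to g ⊕ X where X is the current total.
Stack A: need g' = 0⊕5 = 5. Options: 13−1→G=1, 13−8→G=1. Hits: 0.
Stack B: need g' = 0⊕5 = 5. Options: 11−2→G=2, 11−3→G=1, 11−7→G=2. Hits: 0.
Stack C: need g' = 5⊕5 = 0. Options: 11−1→G=4, 11−2→G=3, 11−6→G=2, 11−7→G=1, 11−8→G=0. Hits: 1.

1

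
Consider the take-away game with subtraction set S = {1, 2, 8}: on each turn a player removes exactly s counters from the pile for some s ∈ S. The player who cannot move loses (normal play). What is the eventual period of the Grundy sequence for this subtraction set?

3

G(0) = 0
G(1) = mex{0} = 1
G(2) = mex{1,0} = 2
G(3) = mex{2,1} = 0
G(4) = mex{0,2} = 1
G(5) = mex{1,0} = 2
G(6) = mex{2,1} = 0
G(7) = mex{0,2} = 1
G(8) = mex{1,0,0} = 2
G(9) = mex{2,1,1} = 0
G(10) = mex{0,2,2} = 1
G(11) = mex{1,0,0} = 2
G(12) = mex{2,1,1} = 0
G(13) = mex{0,2,2} = 1
G(14) = mex{1,0,0} = 2
G(n+3) = G(n) holds for n = 0,…,7 (a full window of length max(S) = 8), so the sequence is purely periodic with period 3.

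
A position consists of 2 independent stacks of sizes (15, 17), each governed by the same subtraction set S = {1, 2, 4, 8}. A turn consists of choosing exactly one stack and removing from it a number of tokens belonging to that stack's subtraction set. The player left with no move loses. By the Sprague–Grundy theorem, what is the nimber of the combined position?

2

All stacks use S = {1, 2, 4, 8}:
G(0) = 0
G(1) = mex{0} = 1
G(2) = mex{1,0} = 2
G(3) = mex{2,1} = 0
G(4) = mex{0,2,0} = 1
G(5) = mex{1,0,1} = 2
G(6) = mex{2,1,2} = 0
G(7) = mex{0,2,0} = 1
G(8) = mex{1,0,1,0} = 2
G(9) = mex{2,1,2,1} = 0
G(10) = mex{0,2,0,2} = 1
G(11) = mex{1,0,1,0} = 2
G(12) = mex{2,1,2,1} = 0
G(13) = mex{0,2,0,2} = 1
G(14) = mex{1,0,1,0} = 2
G(15) = mex{2,1,2,1} = 0
G(16) = mex{0,2,0,2} = 1
G(17) = mex{1,0,1,0} = 2
Stack A: G(15) = 0.
Stack B: G(17) = 2.
Combined Grundy value = 0 ⊕ 2 = 2.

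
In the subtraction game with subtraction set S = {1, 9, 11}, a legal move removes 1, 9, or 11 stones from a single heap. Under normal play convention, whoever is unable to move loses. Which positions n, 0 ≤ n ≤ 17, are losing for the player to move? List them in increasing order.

0, 2, 4, 6, 8, 10, 12, 14, 16

G(0) = 0
G(1) = mex{0} = 1
G(2) = mex{1} = 0
G(3) = mex{0} = 1
G(4) = mex{1} = 0
G(5) = mex{0} = 1
G(6) = mex{1} = 0
G(7) = mex{0} = 1
G(8) = mex{1} = 0
G(9) = mex{0,0} = 1
G(10) = mex{1,1} = 0
G(11) = mex{0,0,0} = 1
G(12) = mex{1,1,1} = 0
G(13) = mex{0,0,0} = 1
G(14) = mex{1,1,1} = 0
G(15) = mex{0,0,0} = 1
G(16) = mex{1,1,1} = 0
G(17) = mex{0,0,0} = 1
P-positions are exactly the n with G(n) = 0.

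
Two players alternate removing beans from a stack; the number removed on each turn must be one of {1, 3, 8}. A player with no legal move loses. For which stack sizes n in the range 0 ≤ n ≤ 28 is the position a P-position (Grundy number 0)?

0, 2, 4, 6, 11, 13, 15, 17, 22, 24, 26, 28

G(0) = 0
G(1) = mex{0} = 1
G(2) = mex{1} = 0
G(3) = mex{0,0} = 1
G(4) = mex{1,1} = 0
G(5) = mex{0,0} = 1
G(6) = mex{1,1} = 0
G(7) = mex{0,0} = 1
G(8) = mex{1,1,0} = 2
G(9) = mex{2,0,1} = 3
G(10) = mex{3,1,0} = 2
G(11) = mex{2,2,1} = 0
G(12) = mex{0,3,0} = 1
G(13) = mex{1,2,1} = 0
G(14) = mex{0,0,0} = 1
G(15) = mex{1,1,1} = 0
G(16) = mex{0,0,2} = 1
G(17) = mex{1,1,3} = 0
G(18) = mex{0,0,2} = 1
G(19) = mex{1,1,0} = 2
G(20) = mex{2,0,1} = 3
G(21) = mex{3,1,0} = 2
G(22) = mex{2,2,1} = 0
G(23) = mex{0,3,0} = 1
G(24) = mex{1,2,1} = 0
G(25) = mex{0,0,0} = 1
G(26) = mex{1,1,1} = 0
G(27) = mex{0,0,2} = 1
G(28) = mex{1,1,3} = 0
P-positions are exactly the n with G(n) = 0.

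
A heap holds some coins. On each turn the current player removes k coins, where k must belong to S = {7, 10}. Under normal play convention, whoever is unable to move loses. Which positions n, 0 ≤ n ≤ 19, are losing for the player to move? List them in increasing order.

0, 1, 2, 3, 4, 5, 6, 17, 18, 19

n :  0  1  2  3  4  5  6  7  8  9 10 11 12 13 14 15 16 17 18 19
G :  0  0  0  0  0  0  0  1  1  1  1  1  1  1  2  2  2  0  0  0
P-positions are exactly the n with G(n) = 0.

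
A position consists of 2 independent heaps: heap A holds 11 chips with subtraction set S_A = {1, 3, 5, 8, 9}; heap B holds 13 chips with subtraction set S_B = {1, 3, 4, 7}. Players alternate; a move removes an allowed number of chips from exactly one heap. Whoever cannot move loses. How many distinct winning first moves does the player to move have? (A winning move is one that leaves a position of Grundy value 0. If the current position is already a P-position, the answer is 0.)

0

Heap A, S = {1, 3, 5, 8, 9}:
G(0) = 0
G(1) = mex{0} = 1
G(2) = mex{1} = 0
G(3) = mex{0,0} = 1
G(4) = mex{1,1} = 0
G(5) = mex{0,0,0} = 1
G(6) = mex{1,1,1} = 0
G(7) = mex{0,0,0} = 1
G(8) = mex{1,1,1,0} = 2
G(9) = mex{2,0,0,1,0} = 3
G(10) = mex{3,1,1,0,1} = 2
G(11) = mex{2,2,0,1,0} = 3
G_A(11) = 3.
Heap B, S = {1, 3, 4, 7}:
n :  0  1  2  3  4  5  6  7  8  9 10 11 12 13
G :  0  1  0  1  2  3  2  3  0  1  0  1  2  3
G_B(13) = 3.
Combined Grundy value = 3 ⊕ 3 = 0.
A winning move leaves total XOR = 0, i.e. changes one component's Grundy value g to g ⊕ X where X is the current total.
Heap A: target g' = 3⊕0 = 3, but every legal move changes the Grundy value (mex property), so 0 moves.
Heap B: target g' = 3⊕0 = 3, but every legal move changes the Grundy value (mex property), so 0 moves.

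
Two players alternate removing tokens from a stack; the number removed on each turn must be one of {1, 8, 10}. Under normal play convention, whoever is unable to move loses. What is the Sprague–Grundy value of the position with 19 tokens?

n :  0  1  2  3  4  5  6  7  8  9 10 11 12 13 14 15 16 17 18 19
G :  0  1  0  1  0  1  0  1  2  0  1  0  1  0  1  0  1  2  0  1

1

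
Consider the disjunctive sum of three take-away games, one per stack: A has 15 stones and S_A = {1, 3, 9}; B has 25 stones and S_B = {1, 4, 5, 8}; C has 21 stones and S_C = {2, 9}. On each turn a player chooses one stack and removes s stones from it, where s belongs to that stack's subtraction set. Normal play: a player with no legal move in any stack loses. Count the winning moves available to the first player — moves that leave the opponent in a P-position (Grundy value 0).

Stack A, S = {1, 3, 9}:
G(0) = 0
G(1) = mex{0} = 1
G(2) = mex{1} = 0
G(3) = mex{0,0} = 1
G(4) = mex{1,1} = 0
G(5) = mex{0,0} = 1
G(6) = mex{1,1} = 0
G(7) = mex{0,0} = 1
G(8) = mex{1,1} = 0
G(9) = mex{0,0,0} = 1
G(10) = mex{1,1,1} = 0
G(11) = mex{0,0,0} = 1
G(12) = mex{1,1,1} = 0
G(13) = mex{0,0,0} = 1
G(14) = mex{1,1,1} = 0
G(15) = mex{0,0,0} = 1
G_A(15) = 1.
Stack B, S = {1, 4, 5, 8}:
n :  0  1  2  3  4  5  6  7  8  9 10 11 12 13 14 15 16 17 18 19 20 21 22 23 24 25
G :  0  1  0  1  2  3  2  3  4  0  1  0  1  2  3  2  3  4  0  1  0  1  2  3  2  3
G_B(25) = 3.
Stack C, S = {2, 9}:
n :  0  1  2  3  4  5  6  7  8  9 10 11 12 13 14 15 16 17 18 19 20 21
G :  0  0  1  1  0  0  1  1  0  2  1  0  0  1  1  0  0  1  1  0  2  1
G_C(21) = 1.
Combined Grundy value = 1 ⊕ 3 ⊕ 1 = 3.
A winning move leaves total XOR = 0, i.e. changes one component's Grundy value g to g ⊕ X where X is the current total.
Stack A: need g' = 1⊕3 = 2. Options: 15−1→G=0, 15−3→G=0, 15−9→G=0. Hits: 0.
Stack B: need g' = 3⊕3 = 0. Options: 25−1→G=2, 25−4→G=1, 25−5→G=0, 25−8→G=4. Hits: 1.
Stack C: need g' = 1⊕3 = 2. Options: 21−2→G=0, 21−9→G=0. Hits: 0.

1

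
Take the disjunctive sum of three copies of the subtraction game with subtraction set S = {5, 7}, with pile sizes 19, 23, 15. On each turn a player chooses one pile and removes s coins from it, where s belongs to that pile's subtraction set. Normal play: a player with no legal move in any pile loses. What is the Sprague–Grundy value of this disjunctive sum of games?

All piles use S = {5, 7}:
n :  0  1  2  3  4  5  6  7  8  9 10 11 12 13 14 15 16 17 18 19 20 21 22 23
G :  0  0  0  0  0  1  1  1  1  1  2  2  0  0  0  0  0  1  1  1  1  1  2  2
Pile A: G(19) = 1.
Pile B: G(23) = 2.
Pile C: G(15) = 0.
Combined Grundy value = 1 ⊕ 2 ⊕ 0 = 3.

3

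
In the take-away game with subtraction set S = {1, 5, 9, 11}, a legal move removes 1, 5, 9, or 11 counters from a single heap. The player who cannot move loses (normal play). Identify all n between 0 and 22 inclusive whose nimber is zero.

n :  0  1  2  3  4  5  6  7  8  9 10 11 12 13 14 15 16 17 18 19 20 21 22
G :  0  1  0  1  0  1  0  1  0  1  0  1  0  1  0  1  0  1  0  1  0  1  0
P-positions are exactly the n with G(n) = 0.

0, 2, 4, 6, 8, 10, 12, 14, 16, 18, 20, 22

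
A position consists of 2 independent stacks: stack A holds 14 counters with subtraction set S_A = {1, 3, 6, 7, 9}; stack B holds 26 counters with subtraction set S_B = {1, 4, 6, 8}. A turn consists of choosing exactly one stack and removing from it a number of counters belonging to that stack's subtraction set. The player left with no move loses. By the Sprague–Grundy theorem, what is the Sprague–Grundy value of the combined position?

Stack A, S = {1, 3, 6, 7, 9}:
n :  0  1  2  3  4  5  6  7  8  9 10 11 12 13 14
G :  0  1  0  1  0  1  2  3  2  3  2  3  0  1  0
G_A(14) = 0.
Stack B, S = {1, 4, 6, 8}:
G(0) = 0
G(1) = mex{0} = 1
G(2) = mex{1} = 0
G(3) = mex{0} = 1
G(4) = mex{1,0} = 2
G(5) = mex{2,1} = 0
G(6) = mex{0,0,0} = 1
G(7) = mex{1,1,1} = 0
G(8) = mex{0,2,0,0} = 1
G(9) = mex{1,0,1,1} = 2
G(10) = mex{2,1,2,0} = 3
G(11) = mex{3,0,0,1} = 2
G(12) = mex{2,1,1,2} = 0
G(13) = mex{0,2,0,0} = 1
G(14) = mex{1,3,1,1} = 0
G(15) = mex{0,2,2,0} = 1
G(16) = mex{1,0,3,1} = 2
G(17) = mex{2,1,2,2} = 0
G(18) = mex{0,0,0,3} = 1
G(19) = mex{1,1,1,2} = 0
G(20) = mex{0,2,0,0} = 1
G(21) = mex{1,0,1,1} = 2
G(22) = mex{2,1,2,0} = 3
G(23) = mex{3,0,0,1} = 2
G(24) = mex{2,1,1,2} = 0
G(25) = mex{0,2,0,0} = 1
G(26) = mex{1,3,1,1} = 0
G_B(26) = 0.
Combined Grundy value = 0 ⊕ 0 = 0.

0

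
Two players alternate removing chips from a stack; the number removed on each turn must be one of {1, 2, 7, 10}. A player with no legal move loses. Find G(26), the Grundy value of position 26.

2

n :  0  1  2  3  4  5  6  7  8  9 10 11 12 13 14 15 16 17 18 19 20 21 22 23 24 25 26
G :  0  1  2  0  1  2  0  1  2  0  1  2  0  1  2  0  1  2  0  1  2  0  1  2  0  1  2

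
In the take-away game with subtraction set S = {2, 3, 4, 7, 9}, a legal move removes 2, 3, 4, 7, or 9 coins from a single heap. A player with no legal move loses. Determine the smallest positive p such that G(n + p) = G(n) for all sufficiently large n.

n :  0  1  2  3  4  5  6  7  8  9 10 11 12 13 14 15 16 17 18 19 20 21 22 23
G :  0  0  1  1  2  2  0  3  1  4  2  0  0  1  1  2  2  0  3  1  4  2  0  0
G(n+11) = G(n) holds for n = 0,…,8 (a full window of length max(S) = 9), so the sequence is purely periodic with period 11.

11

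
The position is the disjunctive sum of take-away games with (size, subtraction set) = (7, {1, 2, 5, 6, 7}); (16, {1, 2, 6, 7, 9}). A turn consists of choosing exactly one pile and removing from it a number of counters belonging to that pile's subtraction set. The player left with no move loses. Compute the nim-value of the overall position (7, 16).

4

Pile A, S = {1, 2, 5, 6, 7}:
n : 0 1 2 3 4 5 6 7
G : 0 1 2 0 1 2 3 4
G_A(7) = 4.
Pile B, S = {1, 2, 6, 7, 9}:
G(0) = 0
G(1) = mex{0} = 1
G(2) = mex{1,0} = 2
G(3) = mex{2,1} = 0
G(4) = mex{0,2} = 1
G(5) = mex{1,0} = 2
G(6) = mex{2,1,0} = 3
G(7) = mex{3,2,1,0} = 4
G(8) = mex{4,3,2,1} = 0
G(9) = mex{0,4,0,2,0} = 1
G(10) = mex{1,0,1,0,1} = 2
G(11) = mex{2,1,2,1,2} = 0
G(12) = mex{0,2,3,2,0} = 1
G(13) = mex{1,0,4,3,1} = 2
G(14) = mex{2,1,0,4,2} = 3
G(15) = mex{3,2,1,0,3} = 4
G(16) = mex{4,3,2,1,4} = 0
G_B(16) = 0.
Combined Grundy value = 4 ⊕ 0 = 4.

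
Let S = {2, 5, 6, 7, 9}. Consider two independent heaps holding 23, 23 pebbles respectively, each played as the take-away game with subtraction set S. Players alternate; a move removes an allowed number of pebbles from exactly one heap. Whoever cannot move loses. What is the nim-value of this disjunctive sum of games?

0

All heaps use S = {2, 5, 6, 7, 9}:
G(0) = 0
G(1) = mex{} = 0
G(2) = mex{0} = 1
G(3) = mex{0} = 1
G(4) = mex{1} = 0
G(5) = mex{1,0} = 2
G(6) = mex{0,0,0} = 1
G(7) = mex{2,1,0,0} = 3
G(8) = mex{1,1,1,0} = 2
G(9) = mex{3,0,1,1,0} = 2
G(10) = mex{2,2,0,1,0} = 3
G(11) = mex{2,1,2,0,1} = 3
G(12) = mex{3,3,1,2,1} = 0
G(13) = mex{3,2,3,1,0} = 4
G(14) = mex{0,2,2,3,2} = 1
G(15) = mex{4,3,2,2,1} = 0
G(16) = mex{1,3,3,2,3} = 0
G(17) = mex{0,0,3,3,2} = 1
G(18) = mex{0,4,0,3,2} = 1
G(19) = mex{1,1,4,0,3} = 2
G(20) = mex{1,0,1,4,3} = 2
G(21) = mex{2,0,0,1,0} = 3
G(22) = mex{2,1,0,0,4} = 3
G(23) = mex{3,1,1,0,1} = 2
Heap A: G(23) = 2.
Heap B: G(23) = 2.
Combined Grundy value = 2 ⊕ 2 = 0.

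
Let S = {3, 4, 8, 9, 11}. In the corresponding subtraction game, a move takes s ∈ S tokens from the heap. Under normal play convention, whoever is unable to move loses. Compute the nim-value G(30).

n :  0  1  2  3  4  5  6  7  8  9 10 11 12 13 14 15 16 17 18 19 20 21 22 23 24 25 26 27 28 29 30
G :  0  0  0  1  1  1  2  0  2  3  1  3  4  2  0  5  3  1  2  0  0  0  1  1  1  2  0  4  3  1  2

2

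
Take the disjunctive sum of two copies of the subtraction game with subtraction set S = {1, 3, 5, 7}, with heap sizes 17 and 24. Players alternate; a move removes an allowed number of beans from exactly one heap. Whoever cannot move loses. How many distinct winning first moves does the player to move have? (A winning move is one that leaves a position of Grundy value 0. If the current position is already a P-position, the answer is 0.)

8

All heaps use S = {1, 3, 5, 7}:
n :  0  1  2  3  4  5  6  7  8  9 10 11 12 13 14 15 16 17 18 19 20 21 22 23 24
G :  0  1  0  1  0  1  0  1  0  1  0  1  0  1  0  1  0  1  0  1  0  1  0  1  0
Heap A: G(17) = 1.
Heap B: G(24) = 0.
Combined Grundy value = 1 ⊕ 0 = 1.
A winning move leaves total XOR = 0, i.e. changes one component's Grundy value g to g ⊕ X where X is the current total.
Heap A: need g' = 1⊕1 = 0. Options: 17−1→G=0, 17−3→G=0, 17−5→G=0, 17−7→G=0. Hits: 4.
Heap B: need g' = 0⊕1 = 1. Options: 24−1→G=1, 24−3→G=1, 24−5→G=1, 24−7→G=1. Hits: 4.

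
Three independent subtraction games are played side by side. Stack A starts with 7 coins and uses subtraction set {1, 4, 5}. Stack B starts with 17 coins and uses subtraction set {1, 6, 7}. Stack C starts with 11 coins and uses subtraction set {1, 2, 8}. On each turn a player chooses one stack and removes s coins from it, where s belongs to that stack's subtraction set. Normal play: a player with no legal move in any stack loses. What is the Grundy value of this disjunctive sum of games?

0

Stack A, S = {1, 4, 5}:
G(0) = 0
G(1) = mex{0} = 1
G(2) = mex{1} = 0
G(3) = mex{0} = 1
G(4) = mex{1,0} = 2
G(5) = mex{2,1,0} = 3
G(6) = mex{3,0,1} = 2
G(7) = mex{2,1,0} = 3
G_A(7) = 3.
Stack B, S = {1, 6, 7}:
G(0) = 0
G(1) = mex{0} = 1
G(2) = mex{1} = 0
G(3) = mex{0} = 1
G(4) = mex{1} = 0
G(5) = mex{0} = 1
G(6) = mex{1,0} = 2
G(7) = mex{2,1,0} = 3
G(8) = mex{3,0,1} = 2
G(9) = mex{2,1,0} = 3
G(10) = mex{3,0,1} = 2
G(11) = mex{2,1,0} = 3
G(12) = mex{3,2,1} = 0
G(13) = mex{0,3,2} = 1
G(14) = mex{1,2,3} = 0
G(15) = mex{0,3,2} = 1
G(16) = mex{1,2,3} = 0
G(17) = mex{0,3,2} = 1
G_B(17) = 1.
Stack C, S = {1, 2, 8}:
G(0) = 0
G(1) = mex{0} = 1
G(2) = mex{1,0} = 2
G(3) = mex{2,1} = 0
G(4) = mex{0,2} = 1
G(5) = mex{1,0} = 2
G(6) = mex{2,1} = 0
G(7) = mex{0,2} = 1
G(8) = mex{1,0,0} = 2
G(9) = mex{2,1,1} = 0
G(10) = mex{0,2,2} = 1
G(11) = mex{1,0,0} = 2
G_C(11) = 2.
Combined Grundy value = 3 ⊕ 1 ⊕ 2 = 0.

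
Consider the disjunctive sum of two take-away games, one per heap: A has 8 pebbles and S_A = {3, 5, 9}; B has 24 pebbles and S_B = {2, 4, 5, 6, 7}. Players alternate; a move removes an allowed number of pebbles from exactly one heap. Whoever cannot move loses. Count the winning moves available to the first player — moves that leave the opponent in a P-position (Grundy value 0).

2

Heap A, S = {3, 5, 9}:
n : 0 1 2 3 4 5 6 7 8
G : 0 0 0 1 1 1 2 2 0
G_A(8) = 0.
Heap B, S = {2, 4, 5, 6, 7}:
n :  0  1  2  3  4  5  6  7  8  9 10 11 12 13 14 15 16 17 18 19 20 21 22 23 24
G :  0  0  1  1  2  2  3  3  4  0  0  1  1  2  2  3  3  4  0  0  1  1  2  2  3
G_B(24) = 3.
Combined Grundy value = 0 ⊕ 3 = 3.
A winning move leaves total XOR = 0, i.e. changes one component's Grundy value g to g ⊕ X where X is the current total.
Heap A: need g' = 0⊕3 = 3. Options: 8−3→G=1, 8−5→G=1. Hits: 0.
Heap B: need g' = 3⊕3 = 0. Options: 24−2→G=2, 24−4→G=1, 24−5→G=0, 24−6→G=0, 24−7→G=4. Hits: 2.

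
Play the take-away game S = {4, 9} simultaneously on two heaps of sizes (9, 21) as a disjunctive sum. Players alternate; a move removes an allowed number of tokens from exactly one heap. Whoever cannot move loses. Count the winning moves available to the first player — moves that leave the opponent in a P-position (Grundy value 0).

All heaps use S = {4, 9}:
n :  0  1  2  3  4  5  6  7  8  9 10 11 12 13 14 15 16 17 18 19 20 21
G :  0  0  0  0  1  1  1  1  0  2  2  2  1  0  0  0  0  1  1  1  1  0
Heap A: G(9) = 2.
Heap B: G(21) = 0.
Combined Grundy value = 2 ⊕ 0 = 2.
A winning move leaves total XOR = 0, i.e. changes one component's Grundy value g to g ⊕ X where X is the current total.
Heap A: need g' = 2⊕2 = 0. Options: 9−4→G=1, 9−9→G=0. Hits: 1.
Heap B: need g' = 0⊕2 = 2. Options: 21−4→G=1, 21−9→G=1. Hits: 0.

1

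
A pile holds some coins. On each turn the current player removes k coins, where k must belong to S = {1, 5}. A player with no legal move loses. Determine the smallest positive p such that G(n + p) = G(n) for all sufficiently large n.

2

n :  0  1  2  3  4  5  6  7  8  9 10 11 12 13 14
G :  0  1  0  1  0  1  0  1  0  1  0  1  0  1  0
G(n+2) = G(n) holds for n = 0,…,4 (a full window of length max(S) = 5), so the sequence is purely periodic with period 2.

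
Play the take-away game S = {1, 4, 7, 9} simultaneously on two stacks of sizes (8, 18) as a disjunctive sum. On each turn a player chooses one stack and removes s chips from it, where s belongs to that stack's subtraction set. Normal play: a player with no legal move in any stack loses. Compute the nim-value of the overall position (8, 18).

0

All stacks use S = {1, 4, 7, 9}:
G(0) = 0
G(1) = mex{0} = 1
G(2) = mex{1} = 0
G(3) = mex{0} = 1
G(4) = mex{1,0} = 2
G(5) = mex{2,1} = 0
G(6) = mex{0,0} = 1
G(7) = mex{1,1,0} = 2
G(8) = mex{2,2,1} = 0
G(9) = mex{0,0,0,0} = 1
G(10) = mex{1,1,1,1} = 0
G(11) = mex{0,2,2,0} = 1
G(12) = mex{1,0,0,1} = 2
G(13) = mex{2,1,1,2} = 0
G(14) = mex{0,0,2,0} = 1
G(15) = mex{1,1,0,1} = 2
G(16) = mex{2,2,1,2} = 0
G(17) = mex{0,0,0,0} = 1
G(18) = mex{1,1,1,1} = 0
Stack A: G(8) = 0.
Stack B: G(18) = 0.
Combined Grundy value = 0 ⊕ 0 = 0.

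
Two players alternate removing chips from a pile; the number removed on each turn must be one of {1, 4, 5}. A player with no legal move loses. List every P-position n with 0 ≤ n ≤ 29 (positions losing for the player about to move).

0, 2, 8, 10, 16, 18, 24, 26

G(0) = 0
G(1) = mex{0} = 1
G(2) = mex{1} = 0
G(3) = mex{0} = 1
G(4) = mex{1,0} = 2
G(5) = mex{2,1,0} = 3
G(6) = mex{3,0,1} = 2
G(7) = mex{2,1,0} = 3
G(8) = mex{3,2,1} = 0
G(9) = mex{0,3,2} = 1
G(10) = mex{1,2,3} = 0
G(11) = mex{0,3,2} = 1
G(12) = mex{1,0,3} = 2
G(13) = mex{2,1,0} = 3
G(14) = mex{3,0,1} = 2
G(15) = mex{2,1,0} = 3
G(16) = mex{3,2,1} = 0
G(17) = mex{0,3,2} = 1
G(18) = mex{1,2,3} = 0
G(19) = mex{0,3,2} = 1
G(20) = mex{1,0,3} = 2
G(21) = mex{2,1,0} = 3
G(22) = mex{3,0,1} = 2
G(23) = mex{2,1,0} = 3
G(24) = mex{3,2,1} = 0
G(25) = mex{0,3,2} = 1
G(26) = mex{1,2,3} = 0
G(27) = mex{0,3,2} = 1
G(28) = mex{1,0,3} = 2
G(29) = mex{2,1,0} = 3
P-positions are exactly the n with G(n) = 0.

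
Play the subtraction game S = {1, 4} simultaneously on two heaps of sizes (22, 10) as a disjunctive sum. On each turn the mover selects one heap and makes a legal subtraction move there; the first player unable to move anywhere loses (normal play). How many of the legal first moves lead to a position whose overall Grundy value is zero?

All heaps use S = {1, 4}:
G(0) = 0
G(1) = mex{0} = 1
G(2) = mex{1} = 0
G(3) = mex{0} = 1
G(4) = mex{1,0} = 2
G(5) = mex{2,1} = 0
G(6) = mex{0,0} = 1
G(7) = mex{1,1} = 0
G(8) = mex{0,2} = 1
G(9) = mex{1,0} = 2
G(10) = mex{2,1} = 0
G(11) = mex{0,0} = 1
G(12) = mex{1,1} = 0
G(13) = mex{0,2} = 1
G(14) = mex{1,0} = 2
G(15) = mex{2,1} = 0
G(16) = mex{0,0} = 1
G(17) = mex{1,1} = 0
G(18) = mex{0,2} = 1
G(19) = mex{1,0} = 2
G(20) = mex{2,1} = 0
G(21) = mex{0,0} = 1
G(22) = mex{1,1} = 0
Heap A: G(22) = 0.
Heap B: G(10) = 0.
Combined Grundy value = 0 ⊕ 0 = 0.
A winning move leaves total XOR = 0, i.e. changes one component's Grundy value g to g ⊕ X where X is the current total.
Heap A: target g' = 0⊕0 = 0, but every legal move changes the Grundy value (mex property), so 0 moves.
Heap B: target g' = 0⊕0 = 0, but every legal move changes the Grundy value (mex property), so 0 moves.

0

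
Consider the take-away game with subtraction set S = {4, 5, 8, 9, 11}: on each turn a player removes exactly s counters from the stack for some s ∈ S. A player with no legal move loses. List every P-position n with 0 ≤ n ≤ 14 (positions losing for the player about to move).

0, 1, 2, 3

n :  0  1  2  3  4  5  6  7  8  9 10 11 12 13 14
G :  0  0  0  0  1  1  1  1  2  2  2  2  3  3  3
P-positions are exactly the n with G(n) = 0.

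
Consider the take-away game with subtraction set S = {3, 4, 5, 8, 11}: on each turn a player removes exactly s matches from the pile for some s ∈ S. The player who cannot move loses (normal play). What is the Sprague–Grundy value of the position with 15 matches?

0

G(0) = 0
G(1) = mex{} = 0
G(2) = mex{} = 0
G(3) = mex{0} = 1
G(4) = mex{0,0} = 1
G(5) = mex{0,0,0} = 1
G(6) = mex{1,0,0} = 2
G(7) = mex{1,1,0} = 2
G(8) = mex{1,1,1,0} = 2
G(9) = mex{2,1,1,0} = 3
G(10) = mex{2,2,1,0} = 3
G(11) = mex{2,2,2,1,0} = 3
G(12) = mex{3,2,2,1,0} = 4
G(13) = mex{3,3,2,1,0} = 4
G(14) = mex{3,3,3,2,1} = 0
G(15) = mex{4,3,3,2,1} = 0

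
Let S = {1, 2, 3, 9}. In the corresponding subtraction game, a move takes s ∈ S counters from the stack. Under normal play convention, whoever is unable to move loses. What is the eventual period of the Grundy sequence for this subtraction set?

4

n :  0  1  2  3  4  5  6  7  8  9 10 11 12 13 14
G :  0  1  2  3  0  1  2  3  0  1  2  3  0  1  2
G(n+4) = G(n) holds for n = 0,…,8 (a full window of length max(S) = 9), so the sequence is purely periodic with period 4.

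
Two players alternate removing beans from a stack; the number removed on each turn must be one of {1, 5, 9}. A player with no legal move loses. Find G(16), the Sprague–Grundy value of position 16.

n :  0  1  2  3  4  5  6  7  8  9 10 11 12 13 14 15 16
G :  0  1  0  1  0  1  0  1  0  1  0  1  0  1  0  1  0

0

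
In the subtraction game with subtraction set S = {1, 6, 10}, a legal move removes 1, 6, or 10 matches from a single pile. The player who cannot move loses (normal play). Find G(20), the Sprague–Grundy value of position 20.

0

n :  0  1  2  3  4  5  6  7  8  9 10 11 12 13 14 15 16 17 18 19 20
G :  0  1  0  1  0  1  2  0  1  0  1  0  1  2  3  2  0  1  0  1  0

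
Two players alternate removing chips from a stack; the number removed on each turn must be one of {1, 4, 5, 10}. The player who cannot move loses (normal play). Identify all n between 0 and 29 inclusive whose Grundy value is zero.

0, 2, 8, 11, 14, 17, 20, 23, 26, 29

n :  0  1  2  3  4  5  6  7  8  9 10 11 12 13 14 15 16 17 18 19 20 21 22 23 24 25 26 27 28 29
G :  0  1  0  1  2  3  2  3  0  1  4  0  1  2  0  1  3  0  1  2  0  1  2  0  1  2  0  1  2  0
P-positions are exactly the n with G(n) = 0.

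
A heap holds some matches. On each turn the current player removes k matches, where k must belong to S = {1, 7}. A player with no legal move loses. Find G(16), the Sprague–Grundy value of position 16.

n :  0  1  2  3  4  5  6  7  8  9 10 11 12 13 14 15 16
G :  0  1  0  1  0  1  0  1  0  1  0  1  0  1  0  1  0

0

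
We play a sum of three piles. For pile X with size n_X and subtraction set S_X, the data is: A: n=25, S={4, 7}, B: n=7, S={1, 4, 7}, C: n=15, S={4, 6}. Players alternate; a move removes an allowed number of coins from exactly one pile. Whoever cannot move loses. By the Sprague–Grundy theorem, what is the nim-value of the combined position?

3

Pile A, S = {4, 7}:
G(0) = 0
G(1) = mex{} = 0
G(2) = mex{} = 0
G(3) = mex{} = 0
G(4) = mex{0} = 1
G(5) = mex{0} = 1
G(6) = mex{0} = 1
G(7) = mex{0,0} = 1
G(8) = mex{1,0} = 2
G(9) = mex{1,0} = 2
G(10) = mex{1,0} = 2
G(11) = mex{1,1} = 0
G(12) = mex{2,1} = 0
G(13) = mex{2,1} = 0
G(14) = mex{2,1} = 0
G(15) = mex{0,2} = 1
G(16) = mex{0,2} = 1
G(17) = mex{0,2} = 1
G(18) = mex{0,0} = 1
G(19) = mex{1,0} = 2
G(20) = mex{1,0} = 2
G(21) = mex{1,0} = 2
G(22) = mex{1,1} = 0
G(23) = mex{2,1} = 0
G(24) = mex{2,1} = 0
G(25) = mex{2,1} = 0
G_A(25) = 0.
Pile B, S = {1, 4, 7}:
n : 0 1 2 3 4 5 6 7
G : 0 1 0 1 2 0 1 2
G_B(7) = 2.
Pile C, S = {4, 6}:
G(0) = 0
G(1) = mex{} = 0
G(2) = mex{} = 0
G(3) = mex{} = 0
G(4) = mex{0} = 1
G(5) = mex{0} = 1
G(6) = mex{0,0} = 1
G(7) = mex{0,0} = 1
G(8) = mex{1,0} = 2
G(9) = mex{1,0} = 2
G(10) = mex{1,1} = 0
G(11) = mex{1,1} = 0
G(12) = mex{2,1} = 0
G(13) = mex{2,1} = 0
G(14) = mex{0,2} = 1
G(15) = mex{0,2} = 1
G_C(15) = 1.
Combined Grundy value = 0 ⊕ 2 ⊕ 1 = 3.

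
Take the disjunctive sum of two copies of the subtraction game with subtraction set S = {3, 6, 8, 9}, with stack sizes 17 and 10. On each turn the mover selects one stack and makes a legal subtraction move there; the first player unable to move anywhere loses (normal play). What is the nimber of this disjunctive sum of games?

2

All stacks use S = {3, 6, 8, 9}:
G(0) = 0
G(1) = mex{} = 0
G(2) = mex{} = 0
G(3) = mex{0} = 1
G(4) = mex{0} = 1
G(5) = mex{0} = 1
G(6) = mex{1,0} = 2
G(7) = mex{1,0} = 2
G(8) = mex{1,0,0} = 2
G(9) = mex{2,1,0,0} = 3
G(10) = mex{2,1,0,0} = 3
G(11) = mex{2,1,1,0} = 3
G(12) = mex{3,2,1,1} = 0
G(13) = mex{3,2,1,1} = 0
G(14) = mex{3,2,2,1} = 0
G(15) = mex{0,3,2,2} = 1
G(16) = mex{0,3,2,2} = 1
G(17) = mex{0,3,3,2} = 1
Stack A: G(17) = 1.
Stack B: G(10) = 3.
Combined Grundy value = 1 ⊕ 3 = 2.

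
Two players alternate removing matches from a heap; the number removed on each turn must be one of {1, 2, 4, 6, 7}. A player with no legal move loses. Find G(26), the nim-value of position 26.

G(0) = 0
G(1) = mex{0} = 1
G(2) = mex{1,0} = 2
G(3) = mex{2,1} = 0
G(4) = mex{0,2,0} = 1
G(5) = mex{1,0,1} = 2
G(6) = mex{2,1,2,0} = 3
G(7) = mex{3,2,0,1,0} = 4
G(8) = mex{4,3,1,2,1} = 0
G(9) = mex{0,4,2,0,2} = 1
G(10) = mex{1,0,3,1,0} = 2
G(11) = mex{2,1,4,2,1} = 0
G(12) = mex{0,2,0,3,2} = 1
G(13) = mex{1,0,1,4,3} = 2
G(14) = mex{2,1,2,0,4} = 3
G(15) = mex{3,2,0,1,0} = 4
G(16) = mex{4,3,1,2,1} = 0
G(17) = mex{0,4,2,0,2} = 1
G(18) = mex{1,0,3,1,0} = 2
G(19) = mex{2,1,4,2,1} = 0
G(20) = mex{0,2,0,3,2} = 1
G(21) = mex{1,0,1,4,3} = 2
G(22) = mex{2,1,2,0,4} = 3
G(23) = mex{3,2,0,1,0} = 4
G(24) = mex{4,3,1,2,1} = 0
G(25) = mex{0,4,2,0,2} = 1
G(26) = mex{1,0,3,1,0} = 2

2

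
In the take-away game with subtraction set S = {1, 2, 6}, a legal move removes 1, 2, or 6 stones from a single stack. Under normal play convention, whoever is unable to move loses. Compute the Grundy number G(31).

0

G(0) = 0
G(1) = mex{0} = 1
G(2) = mex{1,0} = 2
G(3) = mex{2,1} = 0
G(4) = mex{0,2} = 1
G(5) = mex{1,0} = 2
G(6) = mex{2,1,0} = 3
G(7) = mex{3,2,1} = 0
G(8) = mex{0,3,2} = 1
G(9) = mex{1,0,0} = 2
G(10) = mex{2,1,1} = 0
G(11) = mex{0,2,2} = 1
G(12) = mex{1,0,3} = 2
G(13) = mex{2,1,0} = 3
G(14) = mex{3,2,1} = 0
G(15) = mex{0,3,2} = 1
G(16) = mex{1,0,0} = 2
G(17) = mex{2,1,1} = 0
G(18) = mex{0,2,2} = 1
G(19) = mex{1,0,3} = 2
G(20) = mex{2,1,0} = 3
G(21) = mex{3,2,1} = 0
G(22) = mex{0,3,2} = 1
G(23) = mex{1,0,0} = 2
G(24) = mex{2,1,1} = 0
G(25) = mex{0,2,2} = 1
G(26) = mex{1,0,3} = 2
G(27) = mex{2,1,0} = 3
G(28) = mex{3,2,1} = 0
G(29) = mex{0,3,2} = 1
G(30) = mex{1,0,0} = 2
G(31) = mex{2,1,1} = 0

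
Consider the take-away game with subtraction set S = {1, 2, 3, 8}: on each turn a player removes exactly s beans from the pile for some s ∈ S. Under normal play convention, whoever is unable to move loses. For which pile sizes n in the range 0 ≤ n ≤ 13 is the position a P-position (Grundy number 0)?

G(0) = 0
G(1) = mex{0} = 1
G(2) = mex{1,0} = 2
G(3) = mex{2,1,0} = 3
G(4) = mex{3,2,1} = 0
G(5) = mex{0,3,2} = 1
G(6) = mex{1,0,3} = 2
G(7) = mex{2,1,0} = 3
G(8) = mex{3,2,1,0} = 4
G(9) = mex{4,3,2,1} = 0
G(10) = mex{0,4,3,2} = 1
G(11) = mex{1,0,4,3} = 2
G(12) = mex{2,1,0,0} = 3
G(13) = mex{3,2,1,1} = 0
P-positions are exactly the n with G(n) = 0.

0, 4, 9, 13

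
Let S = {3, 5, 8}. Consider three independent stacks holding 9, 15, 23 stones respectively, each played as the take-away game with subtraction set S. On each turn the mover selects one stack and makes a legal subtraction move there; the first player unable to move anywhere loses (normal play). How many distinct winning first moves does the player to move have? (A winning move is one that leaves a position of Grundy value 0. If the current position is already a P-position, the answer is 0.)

All stacks use S = {3, 5, 8}:
n :  0  1  2  3  4  5  6  7  8  9 10 11 12 13 14 15 16 17 18 19 20 21 22 23
G :  0  0  0  1  1  1  2  2  2  3  3  0  0  0  1  1  1  2  2  2  3  3  0  0
Stack A: G(9) = 3.
Stack B: G(15) = 1.
Stack C: G(23) = 0.
Combined Grundy value = 3 ⊕ 1 ⊕ 0 = 2.
A winning move leaves total XOR = 0, i.e. changes one component's Grundy value g to g ⊕ X where X is the current total.
Stack A: need g' = 3⊕2 = 1. Options: 9−3→G=2, 9−5→G=1, 9−8→G=0. Hits: 1.
Stack B: need g' = 1⊕2 = 3. Options: 15−3→G=0, 15−5→G=3, 15−8→G=2. Hits: 1.
Stack C: need g' = 0⊕2 = 2. Options: 23−3→G=3, 23−5→G=2, 23−8→G=1. Hits: 1.

3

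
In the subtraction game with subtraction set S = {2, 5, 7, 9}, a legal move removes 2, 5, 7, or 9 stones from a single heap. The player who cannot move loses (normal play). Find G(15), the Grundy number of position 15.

0

G(0) = 0
G(1) = mex{} = 0
G(2) = mex{0} = 1
G(3) = mex{0} = 1
G(4) = mex{1} = 0
G(5) = mex{1,0} = 2
G(6) = mex{0,0} = 1
G(7) = mex{2,1,0} = 3
G(8) = mex{1,1,0} = 2
G(9) = mex{3,0,1,0} = 2
G(10) = mex{2,2,1,0} = 3
G(11) = mex{2,1,0,1} = 3
G(12) = mex{3,3,2,1} = 0
G(13) = mex{3,2,1,0} = 4
G(14) = mex{0,2,3,2} = 1
G(15) = mex{4,3,2,1} = 0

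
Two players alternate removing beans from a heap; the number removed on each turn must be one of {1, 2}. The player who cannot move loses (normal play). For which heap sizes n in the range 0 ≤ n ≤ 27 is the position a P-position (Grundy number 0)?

0, 3, 6, 9, 12, 15, 18, 21, 24, 27

n :  0  1  2  3  4  5  6  7  8  9 10 11 12 13 14 15 16 17 18 19 20 21 22 23 24 25 26 27
G :  0  1  2  0  1  2  0  1  2  0  1  2  0  1  2  0  1  2  0  1  2  0  1  2  0  1  2  0
P-positions are exactly the n with G(n) = 0.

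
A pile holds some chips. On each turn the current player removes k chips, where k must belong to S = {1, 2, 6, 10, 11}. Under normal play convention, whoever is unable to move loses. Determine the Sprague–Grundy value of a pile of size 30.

n :  0  1  2  3  4  5  6  7  8  9 10 11 12 13 14 15 16 17 18 19 20 21 22 23 24 25 26 27 28 29 30
G :  0  1  2  0  1  2  3  0  1  2  3  4  0  1  2  0  1  2  3  0  1  2  3  4  0  1  2  0  1  2  3

3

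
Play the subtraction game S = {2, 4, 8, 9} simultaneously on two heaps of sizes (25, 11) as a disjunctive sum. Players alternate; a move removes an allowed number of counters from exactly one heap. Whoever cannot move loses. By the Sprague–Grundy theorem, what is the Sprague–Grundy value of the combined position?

All heaps use S = {2, 4, 8, 9}:
n :  0  1  2  3  4  5  6  7  8  9 10 11 12 13 14 15 16 17 18 19 20 21 22 23 24 25
G :  0  0  1  1  2  2  0  0  1  1  2  2  0  0  1  1  2  2  0  0  1  1  2  2  0  0
Heap A: G(25) = 0.
Heap B: G(11) = 2.
Combined Grundy value = 0 ⊕ 2 = 2.

2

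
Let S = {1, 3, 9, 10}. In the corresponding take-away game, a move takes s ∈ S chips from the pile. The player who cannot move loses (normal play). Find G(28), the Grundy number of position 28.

n :  0  1  2  3  4  5  6  7  8  9 10 11 12 13 14 15 16 17 18 19 20 21 22 23 24 25 26 27 28
G :  0  1  0  1  0  1  0  1  0  1  2  3  2  3  2  3  2  3  2  0  1  0  1  0  1  0  1  0  1

1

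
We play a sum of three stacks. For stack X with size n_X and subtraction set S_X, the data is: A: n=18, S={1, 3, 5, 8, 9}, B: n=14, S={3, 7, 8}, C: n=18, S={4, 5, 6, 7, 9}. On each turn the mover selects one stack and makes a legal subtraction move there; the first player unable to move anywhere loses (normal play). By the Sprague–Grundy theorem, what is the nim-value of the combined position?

0

Stack A, S = {1, 3, 5, 8, 9}:
n :  0  1  2  3  4  5  6  7  8  9 10 11 12 13 14 15 16 17 18
G :  0  1  0  1  0  1  0  1  2  3  2  3  2  3  2  3  0  1  0
G_A(18) = 0.
Stack B, S = {3, 7, 8}:
G(0) = 0
G(1) = mex{} = 0
G(2) = mex{} = 0
G(3) = mex{0} = 1
G(4) = mex{0} = 1
G(5) = mex{0} = 1
G(6) = mex{1} = 0
G(7) = mex{1,0} = 2
G(8) = mex{1,0,0} = 2
G(9) = mex{0,0,0} = 1
G(10) = mex{2,1,0} = 3
G(11) = mex{2,1,1} = 0
G(12) = mex{1,1,1} = 0
G(13) = mex{3,0,1} = 2
G(14) = mex{0,2,0} = 1
G_B(14) = 1.
Stack C, S = {4, 5, 6, 7, 9}:
G(0) = 0
G(1) = mex{} = 0
G(2) = mex{} = 0
G(3) = mex{} = 0
G(4) = mex{0} = 1
G(5) = mex{0,0} = 1
G(6) = mex{0,0,0} = 1
G(7) = mex{0,0,0,0} = 1
G(8) = mex{1,0,0,0} = 2
G(9) = mex{1,1,0,0,0} = 2
G(10) = mex{1,1,1,0,0} = 2
G(11) = mex{1,1,1,1,0} = 2
G(12) = mex{2,1,1,1,0} = 3
G(13) = mex{2,2,1,1,1} = 0
G(14) = mex{2,2,2,1,1} = 0
G(15) = mex{2,2,2,2,1} = 0
G(16) = mex{3,2,2,2,1} = 0
G(17) = mex{0,3,2,2,2} = 1
G(18) = mex{0,0,3,2,2} = 1
G_C(18) = 1.
Combined Grundy value = 0 ⊕ 1 ⊕ 1 = 0.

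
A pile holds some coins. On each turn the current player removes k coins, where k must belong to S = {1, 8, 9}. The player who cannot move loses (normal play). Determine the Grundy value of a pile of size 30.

G(0) = 0
G(1) = mex{0} = 1
G(2) = mex{1} = 0
G(3) = mex{0} = 1
G(4) = mex{1} = 0
G(5) = mex{0} = 1
G(6) = mex{1} = 0
G(7) = mex{0} = 1
G(8) = mex{1,0} = 2
G(9) = mex{2,1,0} = 3
G(10) = mex{3,0,1} = 2
G(11) = mex{2,1,0} = 3
G(12) = mex{3,0,1} = 2
G(13) = mex{2,1,0} = 3
G(14) = mex{3,0,1} = 2
G(15) = mex{2,1,0} = 3
G(16) = mex{3,2,1} = 0
G(17) = mex{0,3,2} = 1
G(18) = mex{1,2,3} = 0
G(19) = mex{0,3,2} = 1
G(20) = mex{1,2,3} = 0
G(21) = mex{0,3,2} = 1
G(22) = mex{1,2,3} = 0
G(23) = mex{0,3,2} = 1
G(24) = mex{1,0,3} = 2
G(25) = mex{2,1,0} = 3
G(26) = mex{3,0,1} = 2
G(27) = mex{2,1,0} = 3
G(28) = mex{3,0,1} = 2
G(29) = mex{2,1,0} = 3
G(30) = mex{3,0,1} = 2

2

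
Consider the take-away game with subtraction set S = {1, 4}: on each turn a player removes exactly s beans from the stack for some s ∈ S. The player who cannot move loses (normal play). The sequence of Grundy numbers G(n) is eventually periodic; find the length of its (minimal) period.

G(0) = 0
G(1) = mex{0} = 1
G(2) = mex{1} = 0
G(3) = mex{0} = 1
G(4) = mex{1,0} = 2
G(5) = mex{2,1} = 0
G(6) = mex{0,0} = 1
G(7) = mex{1,1} = 0
G(8) = mex{0,2} = 1
G(9) = mex{1,0} = 2
G(10) = mex{2,1} = 0
G(11) = mex{0,0} = 1
G(12) = mex{1,1} = 0
G(13) = mex{0,2} = 1
G(14) = mex{1,0} = 2
G(n+5) = G(n) holds for n = 0,…,3 (a full window of length max(S) = 4), so the sequence is purely periodic with period 5.

5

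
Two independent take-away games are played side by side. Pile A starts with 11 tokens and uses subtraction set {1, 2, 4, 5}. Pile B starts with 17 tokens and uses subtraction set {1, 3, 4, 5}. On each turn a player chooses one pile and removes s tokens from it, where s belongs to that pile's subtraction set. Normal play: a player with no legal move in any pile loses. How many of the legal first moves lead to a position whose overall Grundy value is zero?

4

Pile A, S = {1, 2, 4, 5}:
n :  0  1  2  3  4  5  6  7  8  9 10 11
G :  0  1  2  0  1  2  0  1  2  0  1  2
G_A(11) = 2.
Pile B, S = {1, 3, 4, 5}:
n :  0  1  2  3  4  5  6  7  8  9 10 11 12 13 14 15 16 17
G :  0  1  0  1  2  3  2  3  0  1  0  1  2  3  2  3  0  1
G_B(17) = 1.
Combined Grundy value = 2 ⊕ 1 = 3.
A winning move leaves total XOR = 0, i.e. changes one component's Grundy value g to g ⊕ X where X is the current total.
Pile A: need g' = 2⊕3 = 1. Options: 11−1→G=1, 11−2→G=0, 11−4→G=1, 11−5→G=0. Hits: 2.
Pile B: need g' = 1⊕3 = 2. Options: 17−1→G=0, 17−3→G=2, 17−4→G=3, 17−5→G=2. Hits: 2.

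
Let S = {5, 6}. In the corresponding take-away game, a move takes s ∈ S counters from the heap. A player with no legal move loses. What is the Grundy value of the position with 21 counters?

2

G(0) = 0
G(1) = mex{} = 0
G(2) = mex{} = 0
G(3) = mex{} = 0
G(4) = mex{} = 0
G(5) = mex{0} = 1
G(6) = mex{0,0} = 1
G(7) = mex{0,0} = 1
G(8) = mex{0,0} = 1
G(9) = mex{0,0} = 1
G(10) = mex{1,0} = 2
G(11) = mex{1,1} = 0
G(12) = mex{1,1} = 0
G(13) = mex{1,1} = 0
G(14) = mex{1,1} = 0
G(15) = mex{2,1} = 0
G(16) = mex{0,2} = 1
G(17) = mex{0,0} = 1
G(18) = mex{0,0} = 1
G(19) = mex{0,0} = 1
G(20) = mex{0,0} = 1
G(21) = mex{1,0} = 2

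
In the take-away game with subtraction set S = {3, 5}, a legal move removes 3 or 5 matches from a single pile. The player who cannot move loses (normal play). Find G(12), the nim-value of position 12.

1

G(0) = 0
G(1) = mex{} = 0
G(2) = mex{} = 0
G(3) = mex{0} = 1
G(4) = mex{0} = 1
G(5) = mex{0,0} = 1
G(6) = mex{1,0} = 2
G(7) = mex{1,0} = 2
G(8) = mex{1,1} = 0
G(9) = mex{2,1} = 0
G(10) = mex{2,1} = 0
G(11) = mex{0,2} = 1
G(12) = mex{0,2} = 1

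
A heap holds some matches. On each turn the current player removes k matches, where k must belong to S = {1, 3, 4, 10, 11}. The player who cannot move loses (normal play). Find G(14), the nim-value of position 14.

0

n :  0  1  2  3  4  5  6  7  8  9 10 11 12 13 14
G :  0  1  0  1  2  3  2  0  1  0  1  2  3  2  0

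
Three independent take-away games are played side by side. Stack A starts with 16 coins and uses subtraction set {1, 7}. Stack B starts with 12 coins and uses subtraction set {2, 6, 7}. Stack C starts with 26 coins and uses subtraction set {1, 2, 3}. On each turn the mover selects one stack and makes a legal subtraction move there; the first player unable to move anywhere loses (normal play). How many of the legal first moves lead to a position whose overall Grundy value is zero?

0

Stack A, S = {1, 7}:
G(0) = 0
G(1) = mex{0} = 1
G(2) = mex{1} = 0
G(3) = mex{0} = 1
G(4) = mex{1} = 0
G(5) = mex{0} = 1
G(6) = mex{1} = 0
G(7) = mex{0,0} = 1
G(8) = mex{1,1} = 0
G(9) = mex{0,0} = 1
G(10) = mex{1,1} = 0
G(11) = mex{0,0} = 1
G(12) = mex{1,1} = 0
G(13) = mex{0,0} = 1
G(14) = mex{1,1} = 0
G(15) = mex{0,0} = 1
G(16) = mex{1,1} = 0
G_A(16) = 0.
Stack B, S = {2, 6, 7}:
n :  0  1  2  3  4  5  6  7  8  9 10 11 12
G :  0  0  1  1  0  0  1  1  2  0  3  1  2
G_B(12) = 2.
Stack C, S = {1, 2, 3}:
G(0) = 0
G(1) = mex{0} = 1
G(2) = mex{1,0} = 2
G(3) = mex{2,1,0} = 3
G(4) = mex{3,2,1} = 0
G(5) = mex{0,3,2} = 1
G(6) = mex{1,0,3} = 2
G(7) = mex{2,1,0} = 3
G(8) = mex{3,2,1} = 0
G(9) = mex{0,3,2} = 1
G(10) = mex{1,0,3} = 2
G(11) = mex{2,1,0} = 3
G(12) = mex{3,2,1} = 0
G(13) = mex{0,3,2} = 1
G(14) = mex{1,0,3} = 2
G(15) = mex{2,1,0} = 3
G(16) = mex{3,2,1} = 0
G(17) = mex{0,3,2} = 1
G(18) = mex{1,0,3} = 2
G(19) = mex{2,1,0} = 3
G(20) = mex{3,2,1} = 0
G(21) = mex{0,3,2} = 1
G(22) = mex{1,0,3} = 2
G(23) = mex{2,1,0} = 3
G(24) = mex{3,2,1} = 0
G(25) = mex{0,3,2} = 1
G(26) = mex{1,0,3} = 2
G_C(26) = 2.
Combined Grundy value = 0 ⊕ 2 ⊕ 2 = 0.
A winning move leaves total XOR = 0, i.e. changes one component's Grundy value g to g ⊕ X where X is the current total.
Stack A: target g' = 0⊕0 = 0, but every legal move changes the Grundy value (mex property), so 0 moves.
Stack B: target g' = 2⊕0 = 2, but every legal move changes the Grundy value (mex property), so 0 moves.
Stack C: target g' = 2⊕0 = 2, but every legal move changes the Grundy value (mex property), so 0 moves.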